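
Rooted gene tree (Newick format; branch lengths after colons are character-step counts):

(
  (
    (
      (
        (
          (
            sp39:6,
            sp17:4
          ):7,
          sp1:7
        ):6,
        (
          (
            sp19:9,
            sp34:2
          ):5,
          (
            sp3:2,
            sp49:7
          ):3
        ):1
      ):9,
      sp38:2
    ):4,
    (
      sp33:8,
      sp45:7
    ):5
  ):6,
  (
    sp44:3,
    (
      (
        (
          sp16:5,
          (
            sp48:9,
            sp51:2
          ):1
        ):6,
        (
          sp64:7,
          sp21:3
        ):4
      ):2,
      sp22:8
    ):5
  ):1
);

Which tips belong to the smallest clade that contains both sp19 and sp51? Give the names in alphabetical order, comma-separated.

Tracing sp19: it sits inside (sp19,sp34).
Tracing sp51: it sits inside (sp48,sp51).
The smallest clade enclosing both is the whole tree (their MRCA is the root), so the answer is all 17 tips in alphabetical order.

sp1, sp16, sp17, sp19, sp21, sp22, sp3, sp33, sp34, sp38, sp39, sp44, sp45, sp48, sp49, sp51, sp64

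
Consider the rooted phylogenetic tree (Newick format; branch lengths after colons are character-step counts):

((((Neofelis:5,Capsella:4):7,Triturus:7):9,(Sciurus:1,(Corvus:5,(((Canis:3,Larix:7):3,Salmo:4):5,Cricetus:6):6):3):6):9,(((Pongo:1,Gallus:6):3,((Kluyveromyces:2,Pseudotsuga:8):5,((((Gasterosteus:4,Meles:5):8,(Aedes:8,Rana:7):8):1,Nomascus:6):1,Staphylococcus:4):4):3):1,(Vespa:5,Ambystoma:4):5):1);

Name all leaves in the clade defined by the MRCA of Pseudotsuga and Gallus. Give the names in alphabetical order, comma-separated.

Aedes, Gallus, Gasterosteus, Kluyveromyces, Meles, Nomascus, Pongo, Pseudotsuga, Rana, Staphylococcus

Tracing Pseudotsuga: it sits inside (Kluyveromyces,Pseudotsuga).
Tracing Gallus: it sits inside (Pongo,Gallus).
The smallest clade enclosing both is ((Pongo,Gallus),((Kluyveromyces,Pseudotsuga),((((Gasterosteus,Meles),(Aedes,Rana)),Nomascus),Staphylococcus))); the answer is its 10 terminal taxa in alphabetical order.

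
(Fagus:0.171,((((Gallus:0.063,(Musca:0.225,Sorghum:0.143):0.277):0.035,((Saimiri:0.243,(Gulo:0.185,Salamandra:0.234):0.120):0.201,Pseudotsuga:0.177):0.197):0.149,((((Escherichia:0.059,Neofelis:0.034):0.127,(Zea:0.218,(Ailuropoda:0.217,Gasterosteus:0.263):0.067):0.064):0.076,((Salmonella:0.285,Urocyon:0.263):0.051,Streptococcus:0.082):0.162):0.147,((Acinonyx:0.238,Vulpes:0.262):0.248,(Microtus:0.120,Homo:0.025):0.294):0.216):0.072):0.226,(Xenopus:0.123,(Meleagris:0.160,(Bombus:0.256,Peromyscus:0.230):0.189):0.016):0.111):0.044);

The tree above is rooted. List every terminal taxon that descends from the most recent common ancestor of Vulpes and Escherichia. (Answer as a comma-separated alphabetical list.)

Tracing Vulpes: it sits inside (Acinonyx,Vulpes).
Tracing Escherichia: it sits inside (Escherichia,Neofelis).
The smallest clade enclosing both is ((((Escherichia,Neofelis),(Zea,(Ailuropoda,Gasterosteus))),((Salmonella,Urocyon),Streptococcus)),((Acinonyx,Vulpes),(Microtus,Homo))); the answer is its 12 terminal taxa in alphabetical order.

Acinonyx, Ailuropoda, Escherichia, Gasterosteus, Homo, Microtus, Neofelis, Salmonella, Streptococcus, Urocyon, Vulpes, Zea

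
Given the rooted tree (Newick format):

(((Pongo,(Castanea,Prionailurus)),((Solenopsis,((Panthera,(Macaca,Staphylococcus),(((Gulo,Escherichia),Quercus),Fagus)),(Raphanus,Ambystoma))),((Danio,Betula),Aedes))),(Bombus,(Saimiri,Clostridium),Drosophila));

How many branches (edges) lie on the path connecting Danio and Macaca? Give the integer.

The MRCA of Danio and Macaca is the node subtending ((Solenopsis,((Panthera,(Macaca,Staphylococcus),(((Gulo,Escherichia),Quercus),Fagus)),(Raphanus,Ambystoma))),((Danio,Betula),Aedes)).
From Danio up to that node: 3 branches. From Macaca up to the same node: 5 branches. Total: 3 + 5 = 8.

8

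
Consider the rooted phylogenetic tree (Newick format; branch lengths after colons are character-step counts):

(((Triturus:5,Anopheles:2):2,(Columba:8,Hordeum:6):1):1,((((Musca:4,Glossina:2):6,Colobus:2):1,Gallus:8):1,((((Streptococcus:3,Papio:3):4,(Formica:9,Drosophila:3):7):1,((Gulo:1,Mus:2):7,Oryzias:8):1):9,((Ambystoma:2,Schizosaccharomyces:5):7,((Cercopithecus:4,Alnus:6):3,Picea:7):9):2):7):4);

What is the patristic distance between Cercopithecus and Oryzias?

The path runs Cercopithecus → … → MRCA → … → Oryzias; the MRCA is the node subtending ((((Streptococcus,Papio),(Formica,Drosophila)),((Gulo,Mus),Oryzias)),((Ambystoma,Schizosaccharomyces),((Cercopithecus,Alnus),Picea))).
Branch lengths along that path: 4 + 3 + 9 + 2 + 9 + 1 + 8 = 36.

36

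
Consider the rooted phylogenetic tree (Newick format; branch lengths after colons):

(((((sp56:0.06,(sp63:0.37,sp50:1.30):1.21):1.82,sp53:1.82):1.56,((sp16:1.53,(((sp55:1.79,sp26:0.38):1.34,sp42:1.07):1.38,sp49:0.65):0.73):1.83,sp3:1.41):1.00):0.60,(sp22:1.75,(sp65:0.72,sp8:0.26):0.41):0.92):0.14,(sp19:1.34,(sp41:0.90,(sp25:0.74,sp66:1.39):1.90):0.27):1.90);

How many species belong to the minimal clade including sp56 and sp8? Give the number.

13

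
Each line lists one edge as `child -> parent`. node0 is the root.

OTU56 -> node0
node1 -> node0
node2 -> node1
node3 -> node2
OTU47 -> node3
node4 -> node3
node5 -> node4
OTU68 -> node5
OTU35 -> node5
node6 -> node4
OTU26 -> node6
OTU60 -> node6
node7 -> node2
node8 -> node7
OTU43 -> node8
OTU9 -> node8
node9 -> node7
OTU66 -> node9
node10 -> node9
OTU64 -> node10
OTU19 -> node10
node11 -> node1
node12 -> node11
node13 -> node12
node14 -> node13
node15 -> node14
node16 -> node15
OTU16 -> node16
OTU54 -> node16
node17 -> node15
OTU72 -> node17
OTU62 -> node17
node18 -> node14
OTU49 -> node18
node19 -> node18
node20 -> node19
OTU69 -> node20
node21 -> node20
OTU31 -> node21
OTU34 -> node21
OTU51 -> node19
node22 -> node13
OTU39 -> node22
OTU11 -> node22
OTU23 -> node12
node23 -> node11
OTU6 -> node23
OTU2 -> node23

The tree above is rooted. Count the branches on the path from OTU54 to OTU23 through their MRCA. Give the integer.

The MRCA of OTU54 and OTU23 is the node subtending (((((OTU16,OTU54),(OTU72,OTU62)),(OTU49,((OTU69,(OTU31,OTU34)),OTU51))),(OTU39,OTU11)),OTU23).
From OTU54 up to that node: 5 branches. From OTU23 up to the same node: 1 branch. Total: 5 + 1 = 6.

6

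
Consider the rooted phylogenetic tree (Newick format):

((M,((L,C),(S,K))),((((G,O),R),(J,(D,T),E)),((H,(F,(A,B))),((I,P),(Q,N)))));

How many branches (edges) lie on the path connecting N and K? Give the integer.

9

The MRCA of N and K is the root of the tree.
From N up to that node: 5 branches. From K up to the same node: 4 branches. Total: 5 + 4 = 9.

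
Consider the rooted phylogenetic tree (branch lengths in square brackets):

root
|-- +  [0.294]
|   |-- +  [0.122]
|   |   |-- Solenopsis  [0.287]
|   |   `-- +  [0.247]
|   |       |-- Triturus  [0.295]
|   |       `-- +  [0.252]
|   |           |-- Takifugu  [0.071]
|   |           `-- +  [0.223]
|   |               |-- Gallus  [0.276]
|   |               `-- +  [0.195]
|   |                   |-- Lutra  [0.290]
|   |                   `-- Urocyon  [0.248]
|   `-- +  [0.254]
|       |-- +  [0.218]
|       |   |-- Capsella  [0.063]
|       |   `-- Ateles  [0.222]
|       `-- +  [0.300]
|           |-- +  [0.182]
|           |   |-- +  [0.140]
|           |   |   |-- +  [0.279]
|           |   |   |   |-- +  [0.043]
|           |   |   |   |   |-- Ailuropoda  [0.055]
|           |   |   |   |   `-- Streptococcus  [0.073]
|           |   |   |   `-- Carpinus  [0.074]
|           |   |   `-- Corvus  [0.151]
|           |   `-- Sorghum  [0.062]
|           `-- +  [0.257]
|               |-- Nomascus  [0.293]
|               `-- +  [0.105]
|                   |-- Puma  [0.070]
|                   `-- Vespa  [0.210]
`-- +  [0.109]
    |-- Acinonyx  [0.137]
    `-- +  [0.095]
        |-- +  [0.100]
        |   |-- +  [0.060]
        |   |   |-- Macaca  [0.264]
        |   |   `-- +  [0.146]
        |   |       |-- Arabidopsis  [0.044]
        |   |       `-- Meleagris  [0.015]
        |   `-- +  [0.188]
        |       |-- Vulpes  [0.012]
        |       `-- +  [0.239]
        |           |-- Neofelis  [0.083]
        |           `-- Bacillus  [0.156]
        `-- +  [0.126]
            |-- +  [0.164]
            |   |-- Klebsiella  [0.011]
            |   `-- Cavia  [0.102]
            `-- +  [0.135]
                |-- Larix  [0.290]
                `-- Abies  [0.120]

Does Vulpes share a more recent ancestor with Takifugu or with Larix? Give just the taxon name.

Larix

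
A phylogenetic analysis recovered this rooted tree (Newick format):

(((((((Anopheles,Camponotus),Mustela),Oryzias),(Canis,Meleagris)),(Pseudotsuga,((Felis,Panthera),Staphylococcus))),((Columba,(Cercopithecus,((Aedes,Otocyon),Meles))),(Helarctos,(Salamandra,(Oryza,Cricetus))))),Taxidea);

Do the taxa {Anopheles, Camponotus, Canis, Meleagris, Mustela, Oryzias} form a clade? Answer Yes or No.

The most recent common ancestor of these taxa subtends ((((Anopheles,Camponotus),Mustela),Oryzias),(Canis,Meleagris)).
That clade has exactly 6 tips — every listed taxon and nothing else — so the group is monophyletic.

Yes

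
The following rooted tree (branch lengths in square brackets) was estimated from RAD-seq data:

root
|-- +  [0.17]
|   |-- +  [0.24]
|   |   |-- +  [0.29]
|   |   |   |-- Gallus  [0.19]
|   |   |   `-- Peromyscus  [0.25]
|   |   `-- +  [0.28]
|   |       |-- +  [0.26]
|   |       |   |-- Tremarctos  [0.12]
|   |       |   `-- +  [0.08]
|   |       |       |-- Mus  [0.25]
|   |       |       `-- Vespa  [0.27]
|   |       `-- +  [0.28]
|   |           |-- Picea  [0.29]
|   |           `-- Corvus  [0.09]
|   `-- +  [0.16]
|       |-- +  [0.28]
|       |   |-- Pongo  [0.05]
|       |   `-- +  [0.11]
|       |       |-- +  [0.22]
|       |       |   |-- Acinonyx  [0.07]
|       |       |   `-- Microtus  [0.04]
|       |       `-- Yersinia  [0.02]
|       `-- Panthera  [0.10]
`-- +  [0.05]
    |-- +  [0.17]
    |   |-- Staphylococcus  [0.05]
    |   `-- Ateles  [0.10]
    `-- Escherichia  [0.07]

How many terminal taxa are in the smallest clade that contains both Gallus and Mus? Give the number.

The MRCA of Gallus and Mus is the node subtending ((Gallus,Peromyscus),((Tremarctos,(Mus,Vespa)),(Picea,Corvus))).
That clade contains 7 terminal taxa: Corvus, Gallus, Mus, Peromyscus, Picea, Tremarctos, Vespa.

7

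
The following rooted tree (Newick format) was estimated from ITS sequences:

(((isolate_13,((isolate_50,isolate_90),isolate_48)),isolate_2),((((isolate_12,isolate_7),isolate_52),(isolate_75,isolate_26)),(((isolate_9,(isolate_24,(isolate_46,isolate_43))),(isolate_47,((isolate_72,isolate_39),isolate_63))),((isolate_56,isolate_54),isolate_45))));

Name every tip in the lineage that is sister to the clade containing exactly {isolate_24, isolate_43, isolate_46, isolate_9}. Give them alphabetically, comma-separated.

The clade containing exactly {isolate_24, isolate_43, isolate_46, isolate_9} attaches to the tree at the node subtending ((isolate_9,(isolate_24,(isolate_46,isolate_43))),(isolate_47,((isolate_72,isolate_39),isolate_63))).
The other lineage descending from that same node — the sister group — is (isolate_47,((isolate_72,isolate_39),isolate_63)); its 4 tips in alphabetical order are the answer.

isolate_39, isolate_47, isolate_63, isolate_72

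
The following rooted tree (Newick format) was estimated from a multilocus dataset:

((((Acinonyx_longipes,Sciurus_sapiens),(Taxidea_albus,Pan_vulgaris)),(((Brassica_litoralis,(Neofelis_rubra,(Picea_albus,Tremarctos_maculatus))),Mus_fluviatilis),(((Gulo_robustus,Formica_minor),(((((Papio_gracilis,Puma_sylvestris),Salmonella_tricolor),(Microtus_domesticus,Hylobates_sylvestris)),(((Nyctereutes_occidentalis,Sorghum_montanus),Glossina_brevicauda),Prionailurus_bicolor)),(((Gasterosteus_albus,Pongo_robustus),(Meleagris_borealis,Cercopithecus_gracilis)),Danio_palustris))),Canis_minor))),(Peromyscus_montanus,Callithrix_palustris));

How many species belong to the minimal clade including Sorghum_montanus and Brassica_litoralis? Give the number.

The MRCA of Sorghum_montanus and Brassica_litoralis is the node subtending (((Brassica_litoralis,(Neofelis_rubra,(Picea_albus,Tremarctos_maculatus))),Mus_fluviatilis),(((Gulo_robustus,Formica_minor),(((((Papio_gracilis,Puma_sylvestris),Salmonella_tricolor),(Microtus_domesticus,Hylobates_sylvestris)),(((Nyctereutes_occidentalis,Sorghum_montanus),Glossina_brevicauda),Prionailurus_bicolor)),(((Gasterosteus_albus,Pongo_robustus),(Meleagris_borealis,Cercopithecus_gracilis)),Danio_palustris))),Canis_minor)).
That clade contains 22 terminal taxa: Brassica_litoralis, Canis_minor, Cercopithecus_gracilis, Danio_palustris, Formica_minor, Gasterosteus_albus, Glossina_brevicauda, Gulo_robustus, Hylobates_sylvestris, Meleagris_borealis, Microtus_domesticus, Mus_fluviatilis, Neofelis_rubra, Nyctereutes_occidentalis, Papio_gracilis, Picea_albus, Pongo_robustus, Prionailurus_bicolor, Puma_sylvestris, Salmonella_tricolor, Sorghum_montanus, Tremarctos_maculatus.

22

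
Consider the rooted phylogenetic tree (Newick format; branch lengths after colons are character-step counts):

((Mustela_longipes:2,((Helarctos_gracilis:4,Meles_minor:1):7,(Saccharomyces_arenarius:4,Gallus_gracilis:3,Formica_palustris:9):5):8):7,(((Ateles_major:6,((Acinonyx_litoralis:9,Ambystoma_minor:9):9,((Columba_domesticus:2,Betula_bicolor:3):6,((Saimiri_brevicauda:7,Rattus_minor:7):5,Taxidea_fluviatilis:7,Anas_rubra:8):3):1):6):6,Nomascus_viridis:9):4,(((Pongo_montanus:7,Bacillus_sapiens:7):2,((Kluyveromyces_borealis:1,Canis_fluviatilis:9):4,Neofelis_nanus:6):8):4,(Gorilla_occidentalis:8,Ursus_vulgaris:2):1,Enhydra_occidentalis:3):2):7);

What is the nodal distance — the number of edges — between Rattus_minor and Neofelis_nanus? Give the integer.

11

The MRCA of Rattus_minor and Neofelis_nanus is the node subtending (((Ateles_major,((Acinonyx_litoralis,Ambystoma_minor),((Columba_domesticus,Betula_bicolor),((Saimiri_brevicauda,Rattus_minor),Taxidea_fluviatilis,Anas_rubra)))),Nomascus_viridis),(((Pongo_montanus,Bacillus_sapiens),((Kluyveromyces_borealis,Canis_fluviatilis),Neofelis_nanus)),(Gorilla_occidentalis,Ursus_vulgaris),Enhydra_occidentalis)).
From Rattus_minor up to that node: 7 branches. From Neofelis_nanus up to the same node: 4 branches. Total: 7 + 4 = 11.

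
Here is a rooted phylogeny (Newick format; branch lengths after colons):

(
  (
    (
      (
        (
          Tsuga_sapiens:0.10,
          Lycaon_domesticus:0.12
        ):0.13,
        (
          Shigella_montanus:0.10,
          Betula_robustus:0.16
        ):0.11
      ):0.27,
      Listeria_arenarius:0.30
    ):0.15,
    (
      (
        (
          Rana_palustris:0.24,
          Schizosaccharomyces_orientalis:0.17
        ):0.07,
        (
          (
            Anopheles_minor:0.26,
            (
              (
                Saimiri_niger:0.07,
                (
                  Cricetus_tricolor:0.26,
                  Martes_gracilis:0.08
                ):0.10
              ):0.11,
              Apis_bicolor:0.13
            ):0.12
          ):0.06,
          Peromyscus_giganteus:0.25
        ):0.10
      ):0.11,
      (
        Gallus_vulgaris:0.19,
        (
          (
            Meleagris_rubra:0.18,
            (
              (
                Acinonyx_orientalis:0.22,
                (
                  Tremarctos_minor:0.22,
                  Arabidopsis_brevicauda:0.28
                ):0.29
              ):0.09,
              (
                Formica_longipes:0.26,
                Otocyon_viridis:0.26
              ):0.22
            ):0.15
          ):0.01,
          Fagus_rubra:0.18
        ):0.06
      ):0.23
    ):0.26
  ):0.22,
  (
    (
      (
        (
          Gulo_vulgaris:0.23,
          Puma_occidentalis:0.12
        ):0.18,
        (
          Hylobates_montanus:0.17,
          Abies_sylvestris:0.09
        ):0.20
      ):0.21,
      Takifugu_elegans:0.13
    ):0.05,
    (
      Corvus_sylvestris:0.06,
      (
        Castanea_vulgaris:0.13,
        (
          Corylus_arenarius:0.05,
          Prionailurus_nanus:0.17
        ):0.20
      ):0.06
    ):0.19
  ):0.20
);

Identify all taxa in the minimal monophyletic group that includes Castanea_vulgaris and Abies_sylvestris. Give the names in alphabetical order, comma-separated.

Abies_sylvestris, Castanea_vulgaris, Corvus_sylvestris, Corylus_arenarius, Gulo_vulgaris, Hylobates_montanus, Prionailurus_nanus, Puma_occidentalis, Takifugu_elegans

Tracing Castanea_vulgaris: it sits inside (Castanea_vulgaris,(Corylus_arenarius,Prionailurus_nanus)).
Tracing Abies_sylvestris: it sits inside (Hylobates_montanus,Abies_sylvestris).
The smallest clade enclosing both is ((((Gulo_vulgaris,Puma_occidentalis),(Hylobates_montanus,Abies_sylvestris)),Takifugu_elegans),(Corvus_sylvestris,(Castanea_vulgaris,(Corylus_arenarius,Prionailurus_nanus)))); the answer is its 9 terminal taxa in alphabetical order.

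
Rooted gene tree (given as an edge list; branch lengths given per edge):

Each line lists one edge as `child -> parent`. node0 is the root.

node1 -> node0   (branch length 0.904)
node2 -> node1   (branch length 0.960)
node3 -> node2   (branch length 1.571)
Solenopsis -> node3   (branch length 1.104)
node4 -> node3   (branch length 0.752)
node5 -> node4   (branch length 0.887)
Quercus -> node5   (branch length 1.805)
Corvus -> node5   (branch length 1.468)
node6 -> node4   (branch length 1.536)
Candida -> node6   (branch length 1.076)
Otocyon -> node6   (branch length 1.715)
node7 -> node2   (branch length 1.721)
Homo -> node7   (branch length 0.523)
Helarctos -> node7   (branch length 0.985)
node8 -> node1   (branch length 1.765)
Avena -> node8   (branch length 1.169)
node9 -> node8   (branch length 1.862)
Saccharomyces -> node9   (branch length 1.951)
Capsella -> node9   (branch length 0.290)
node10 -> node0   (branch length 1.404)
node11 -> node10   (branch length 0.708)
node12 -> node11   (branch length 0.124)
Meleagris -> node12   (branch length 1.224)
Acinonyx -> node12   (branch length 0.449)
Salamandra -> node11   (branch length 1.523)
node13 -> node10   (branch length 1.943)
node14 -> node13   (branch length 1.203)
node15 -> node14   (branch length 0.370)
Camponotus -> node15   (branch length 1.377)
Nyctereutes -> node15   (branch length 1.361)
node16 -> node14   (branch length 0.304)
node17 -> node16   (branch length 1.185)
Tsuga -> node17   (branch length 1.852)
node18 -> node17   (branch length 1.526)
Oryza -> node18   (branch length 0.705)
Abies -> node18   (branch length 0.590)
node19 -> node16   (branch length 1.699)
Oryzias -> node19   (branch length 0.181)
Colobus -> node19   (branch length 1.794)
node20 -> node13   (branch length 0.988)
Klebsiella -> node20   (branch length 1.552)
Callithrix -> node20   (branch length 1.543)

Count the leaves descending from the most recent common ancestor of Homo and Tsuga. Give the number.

The MRCA of Homo and Tsuga is the root, so the clade is the entire tree.
That clade contains 22 terminal taxa: Abies, Acinonyx, Avena, Callithrix, Camponotus, Candida, Capsella, Colobus, Corvus, Helarctos, Homo, Klebsiella, Meleagris, Nyctereutes, Oryza, Oryzias, Otocyon, Quercus, Saccharomyces, Salamandra, Solenopsis, Tsuga.

22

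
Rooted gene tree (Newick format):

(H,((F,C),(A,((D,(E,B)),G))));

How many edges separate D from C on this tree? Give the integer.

The MRCA of D and C is the node subtending ((F,C),(A,((D,(E,B)),G))).
From D up to that node: 4 branches. From C up to the same node: 2 branches. Total: 4 + 2 = 6.

6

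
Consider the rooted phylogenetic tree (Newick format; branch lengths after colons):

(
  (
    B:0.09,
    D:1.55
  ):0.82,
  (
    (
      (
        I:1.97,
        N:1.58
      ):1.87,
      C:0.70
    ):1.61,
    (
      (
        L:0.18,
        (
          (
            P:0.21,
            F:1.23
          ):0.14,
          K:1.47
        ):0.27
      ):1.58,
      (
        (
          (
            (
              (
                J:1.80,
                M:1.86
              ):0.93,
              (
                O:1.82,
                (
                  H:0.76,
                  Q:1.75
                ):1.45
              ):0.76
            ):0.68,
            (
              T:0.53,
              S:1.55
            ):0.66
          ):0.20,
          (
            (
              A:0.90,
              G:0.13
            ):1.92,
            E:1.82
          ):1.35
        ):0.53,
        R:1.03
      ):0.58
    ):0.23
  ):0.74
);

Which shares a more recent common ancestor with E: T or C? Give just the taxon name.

The MRCA of E and T subtends ((((J,M),(O,(H,Q))),(T,S)),((A,G),E)) (10 taxa).
The MRCA of E and C subtends (((I,N),C),((L,((P,F),K)),(((((J,M),(O,(H,Q))),(T,S)),((A,G),E)),R))) (18 taxa).
The first is nested inside the second, so E shares a more recent common ancestor with T.

T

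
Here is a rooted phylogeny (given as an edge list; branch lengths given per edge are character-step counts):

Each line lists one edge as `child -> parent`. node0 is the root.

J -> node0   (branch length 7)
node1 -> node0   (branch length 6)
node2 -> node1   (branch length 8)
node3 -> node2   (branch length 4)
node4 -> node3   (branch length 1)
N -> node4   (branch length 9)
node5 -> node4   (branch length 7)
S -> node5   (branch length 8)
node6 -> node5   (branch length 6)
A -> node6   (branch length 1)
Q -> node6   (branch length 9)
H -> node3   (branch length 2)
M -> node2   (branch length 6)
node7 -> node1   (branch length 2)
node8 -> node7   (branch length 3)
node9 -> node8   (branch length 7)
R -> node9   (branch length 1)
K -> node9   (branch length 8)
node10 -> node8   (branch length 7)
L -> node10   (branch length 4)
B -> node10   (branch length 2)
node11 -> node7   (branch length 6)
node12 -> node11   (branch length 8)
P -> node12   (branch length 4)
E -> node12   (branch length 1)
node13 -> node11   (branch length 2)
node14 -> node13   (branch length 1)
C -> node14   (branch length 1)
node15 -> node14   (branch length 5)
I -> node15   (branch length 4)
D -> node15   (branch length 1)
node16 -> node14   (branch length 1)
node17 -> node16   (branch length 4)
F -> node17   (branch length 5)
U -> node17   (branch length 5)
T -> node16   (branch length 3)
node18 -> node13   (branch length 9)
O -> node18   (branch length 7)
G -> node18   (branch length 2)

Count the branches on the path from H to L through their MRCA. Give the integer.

7

The MRCA of H and L is the node subtending ((((N,(S,(A,Q))),H),M),(((R,K),(L,B)),((P,E),((C,(I,D),((F,U),T)),(O,G))))).
From H up to that node: 3 branches. From L up to the same node: 4 branches. Total: 3 + 4 = 7.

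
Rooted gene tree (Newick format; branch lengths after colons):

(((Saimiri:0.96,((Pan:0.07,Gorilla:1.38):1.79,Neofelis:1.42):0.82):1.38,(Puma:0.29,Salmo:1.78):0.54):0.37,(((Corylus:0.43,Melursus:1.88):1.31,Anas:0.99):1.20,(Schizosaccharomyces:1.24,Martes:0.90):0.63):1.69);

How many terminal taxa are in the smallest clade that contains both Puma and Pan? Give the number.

6

The MRCA of Puma and Pan is the node subtending ((Saimiri,((Pan,Gorilla),Neofelis)),(Puma,Salmo)).
That clade contains 6 terminal taxa: Gorilla, Neofelis, Pan, Puma, Saimiri, Salmo.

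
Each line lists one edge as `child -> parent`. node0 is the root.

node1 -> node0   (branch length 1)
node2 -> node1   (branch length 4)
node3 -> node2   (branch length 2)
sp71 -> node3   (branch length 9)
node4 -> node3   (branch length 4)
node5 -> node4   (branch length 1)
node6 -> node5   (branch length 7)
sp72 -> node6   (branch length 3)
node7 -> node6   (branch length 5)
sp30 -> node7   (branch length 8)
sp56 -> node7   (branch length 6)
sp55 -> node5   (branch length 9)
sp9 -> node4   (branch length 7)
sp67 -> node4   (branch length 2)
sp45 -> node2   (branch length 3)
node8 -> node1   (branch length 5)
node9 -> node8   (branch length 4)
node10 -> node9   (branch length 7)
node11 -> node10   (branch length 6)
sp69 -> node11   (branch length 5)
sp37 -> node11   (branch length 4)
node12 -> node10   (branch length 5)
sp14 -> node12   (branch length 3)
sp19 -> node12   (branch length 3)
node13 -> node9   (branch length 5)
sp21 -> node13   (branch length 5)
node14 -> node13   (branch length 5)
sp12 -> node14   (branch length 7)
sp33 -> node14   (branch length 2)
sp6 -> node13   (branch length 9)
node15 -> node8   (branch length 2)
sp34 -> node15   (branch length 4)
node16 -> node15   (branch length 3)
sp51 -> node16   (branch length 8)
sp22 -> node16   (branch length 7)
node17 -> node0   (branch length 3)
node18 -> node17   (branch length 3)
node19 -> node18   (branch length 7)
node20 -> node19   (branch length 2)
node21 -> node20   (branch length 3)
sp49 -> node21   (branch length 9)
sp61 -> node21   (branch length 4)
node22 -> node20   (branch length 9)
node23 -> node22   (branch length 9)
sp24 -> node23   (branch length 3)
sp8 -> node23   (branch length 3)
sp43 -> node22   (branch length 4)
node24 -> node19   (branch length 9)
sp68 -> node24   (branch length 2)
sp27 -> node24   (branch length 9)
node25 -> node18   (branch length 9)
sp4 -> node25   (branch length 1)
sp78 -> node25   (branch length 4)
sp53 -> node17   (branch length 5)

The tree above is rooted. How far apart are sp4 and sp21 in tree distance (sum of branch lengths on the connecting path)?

36

The path runs sp4 → … → MRCA → … → sp21; the MRCA is the root of the tree.
Branch lengths along that path: 1 + 9 + 3 + 3 + 1 + 5 + 4 + 5 + 5 = 36.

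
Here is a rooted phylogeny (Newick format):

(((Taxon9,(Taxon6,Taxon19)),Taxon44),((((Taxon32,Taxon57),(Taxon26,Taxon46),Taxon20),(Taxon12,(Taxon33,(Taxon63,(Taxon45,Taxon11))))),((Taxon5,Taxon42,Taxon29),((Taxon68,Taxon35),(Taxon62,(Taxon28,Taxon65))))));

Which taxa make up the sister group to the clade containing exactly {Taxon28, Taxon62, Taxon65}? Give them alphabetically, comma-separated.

The clade containing exactly {Taxon28, Taxon62, Taxon65} attaches to the tree at the node subtending ((Taxon68,Taxon35),(Taxon62,(Taxon28,Taxon65))).
The other lineage descending from that same node — the sister group — is (Taxon68,Taxon35); its 2 tips in alphabetical order are the answer.

Taxon35, Taxon68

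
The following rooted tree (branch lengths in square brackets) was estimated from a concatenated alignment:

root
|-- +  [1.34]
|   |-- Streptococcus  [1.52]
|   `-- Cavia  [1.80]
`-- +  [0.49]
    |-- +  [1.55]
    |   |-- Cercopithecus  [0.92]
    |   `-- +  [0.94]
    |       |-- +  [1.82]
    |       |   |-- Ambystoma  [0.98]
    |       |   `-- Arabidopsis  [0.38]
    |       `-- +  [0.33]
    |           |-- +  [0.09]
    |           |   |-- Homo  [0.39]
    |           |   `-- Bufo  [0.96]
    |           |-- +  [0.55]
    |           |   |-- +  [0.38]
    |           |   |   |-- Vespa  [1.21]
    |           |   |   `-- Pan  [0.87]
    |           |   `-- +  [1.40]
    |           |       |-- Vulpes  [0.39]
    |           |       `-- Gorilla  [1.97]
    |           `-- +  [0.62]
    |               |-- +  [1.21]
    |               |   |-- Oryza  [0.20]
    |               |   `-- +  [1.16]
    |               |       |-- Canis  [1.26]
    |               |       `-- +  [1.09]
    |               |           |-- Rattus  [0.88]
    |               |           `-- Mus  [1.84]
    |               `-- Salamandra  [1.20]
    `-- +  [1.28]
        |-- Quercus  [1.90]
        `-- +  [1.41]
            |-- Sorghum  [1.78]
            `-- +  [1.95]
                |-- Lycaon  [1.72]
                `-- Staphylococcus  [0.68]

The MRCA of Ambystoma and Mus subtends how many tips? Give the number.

13

The MRCA of Ambystoma and Mus is the node subtending ((Ambystoma,Arabidopsis),((Homo,Bufo),((Vespa,Pan),(Vulpes,Gorilla)),((Oryza,(Canis,(Rattus,Mus))),Salamandra))).
That clade contains 13 terminal taxa: Ambystoma, Arabidopsis, Bufo, Canis, Gorilla, Homo, Mus, Oryza, Pan, Rattus, Salamandra, Vespa, Vulpes.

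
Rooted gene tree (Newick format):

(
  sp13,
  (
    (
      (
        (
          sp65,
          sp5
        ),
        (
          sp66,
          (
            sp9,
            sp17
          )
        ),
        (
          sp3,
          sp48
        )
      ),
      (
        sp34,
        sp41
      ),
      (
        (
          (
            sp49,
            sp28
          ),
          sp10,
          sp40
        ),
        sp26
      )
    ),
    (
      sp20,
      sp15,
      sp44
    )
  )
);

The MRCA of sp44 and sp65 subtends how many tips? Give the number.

The MRCA of sp44 and sp65 is the node subtending ((((sp65,sp5),(sp66,(sp9,sp17)),(sp3,sp48)),(sp34,sp41),(((sp49,sp28),sp10,sp40),sp26)),(sp20,sp15,sp44)).
That clade contains 17 terminal taxa: sp10, sp15, sp17, sp20, sp26, sp28, sp3, sp34, sp40, sp41, sp44, sp48, sp49, sp5, sp65, sp66, sp9.

17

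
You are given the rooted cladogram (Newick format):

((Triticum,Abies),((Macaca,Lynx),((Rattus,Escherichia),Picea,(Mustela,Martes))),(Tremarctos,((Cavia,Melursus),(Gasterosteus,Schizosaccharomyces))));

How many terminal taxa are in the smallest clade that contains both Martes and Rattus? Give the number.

5

The MRCA of Martes and Rattus is the node subtending ((Rattus,Escherichia),Picea,(Mustela,Martes)).
That clade contains 5 terminal taxa: Escherichia, Martes, Mustela, Picea, Rattus.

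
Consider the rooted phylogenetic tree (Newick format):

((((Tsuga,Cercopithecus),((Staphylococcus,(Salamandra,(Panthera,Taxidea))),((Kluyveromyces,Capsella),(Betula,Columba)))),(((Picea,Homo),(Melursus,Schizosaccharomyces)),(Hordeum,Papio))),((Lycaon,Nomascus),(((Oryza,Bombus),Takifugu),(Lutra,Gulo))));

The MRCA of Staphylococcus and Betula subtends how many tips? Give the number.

8

The MRCA of Staphylococcus and Betula is the node subtending ((Staphylococcus,(Salamandra,(Panthera,Taxidea))),((Kluyveromyces,Capsella),(Betula,Columba))).
That clade contains 8 terminal taxa: Betula, Capsella, Columba, Kluyveromyces, Panthera, Salamandra, Staphylococcus, Taxidea.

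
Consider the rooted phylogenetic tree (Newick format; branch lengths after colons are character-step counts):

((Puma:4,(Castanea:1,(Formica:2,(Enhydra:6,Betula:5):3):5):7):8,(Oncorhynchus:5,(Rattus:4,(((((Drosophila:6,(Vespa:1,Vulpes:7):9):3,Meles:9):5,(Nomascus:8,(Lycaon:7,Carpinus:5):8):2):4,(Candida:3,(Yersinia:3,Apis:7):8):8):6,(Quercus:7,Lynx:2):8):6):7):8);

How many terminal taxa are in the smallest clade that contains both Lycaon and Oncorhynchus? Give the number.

14

The MRCA of Lycaon and Oncorhynchus is the node subtending (Oncorhynchus,(Rattus,(((((Drosophila,(Vespa,Vulpes)),Meles),(Nomascus,(Lycaon,Carpinus))),(Candida,(Yersinia,Apis))),(Quercus,Lynx)))).
That clade contains 14 terminal taxa: Apis, Candida, Carpinus, Drosophila, Lycaon, Lynx, Meles, Nomascus, Oncorhynchus, Quercus, Rattus, Vespa, Vulpes, Yersinia.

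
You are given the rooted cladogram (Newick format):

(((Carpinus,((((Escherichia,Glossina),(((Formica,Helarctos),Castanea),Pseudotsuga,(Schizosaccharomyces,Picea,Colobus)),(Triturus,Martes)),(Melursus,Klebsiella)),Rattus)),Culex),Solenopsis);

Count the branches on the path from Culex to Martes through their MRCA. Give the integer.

The MRCA of Culex and Martes is the node subtending ((Carpinus,((((Escherichia,Glossina),(((Formica,Helarctos),Castanea),Pseudotsuga,(Schizosaccharomyces,Picea,Colobus)),(Triturus,Martes)),(Melursus,Klebsiella)),Rattus)),Culex).
From Culex up to that node: 1 branch. From Martes up to the same node: 6 branches. Total: 1 + 6 = 7.

7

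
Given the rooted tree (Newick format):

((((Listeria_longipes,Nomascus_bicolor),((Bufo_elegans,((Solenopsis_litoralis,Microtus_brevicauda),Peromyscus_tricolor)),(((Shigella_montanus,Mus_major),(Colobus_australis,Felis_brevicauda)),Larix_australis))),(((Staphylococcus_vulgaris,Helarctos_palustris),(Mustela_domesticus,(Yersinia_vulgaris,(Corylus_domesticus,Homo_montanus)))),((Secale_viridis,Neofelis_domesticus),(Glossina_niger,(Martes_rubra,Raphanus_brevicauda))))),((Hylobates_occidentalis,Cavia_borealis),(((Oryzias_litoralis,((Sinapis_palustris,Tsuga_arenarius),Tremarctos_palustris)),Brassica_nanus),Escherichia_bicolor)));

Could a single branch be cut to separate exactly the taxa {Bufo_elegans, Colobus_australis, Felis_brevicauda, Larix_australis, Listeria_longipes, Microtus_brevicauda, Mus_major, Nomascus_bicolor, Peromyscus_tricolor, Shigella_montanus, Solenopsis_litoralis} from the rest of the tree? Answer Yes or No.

The most recent common ancestor of these taxa subtends ((Listeria_longipes,Nomascus_bicolor),((Bufo_elegans,((Solenopsis_litoralis,Microtus_brevicauda),Peromyscus_tricolor)),(((Shigella_montanus,Mus_major),(Colobus_australis,Felis_brevicauda)),Larix_australis))).
That clade has exactly 11 tips — every listed taxon and nothing else — so the group is monophyletic.

Yes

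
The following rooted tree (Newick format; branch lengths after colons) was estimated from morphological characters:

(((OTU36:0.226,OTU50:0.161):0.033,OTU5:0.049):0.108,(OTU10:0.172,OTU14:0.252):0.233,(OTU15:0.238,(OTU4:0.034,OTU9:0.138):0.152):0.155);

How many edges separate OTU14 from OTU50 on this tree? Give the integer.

5

The MRCA of OTU14 and OTU50 is the root of the tree.
From OTU14 up to that node: 2 branches. From OTU50 up to the same node: 3 branches. Total: 2 + 3 = 5.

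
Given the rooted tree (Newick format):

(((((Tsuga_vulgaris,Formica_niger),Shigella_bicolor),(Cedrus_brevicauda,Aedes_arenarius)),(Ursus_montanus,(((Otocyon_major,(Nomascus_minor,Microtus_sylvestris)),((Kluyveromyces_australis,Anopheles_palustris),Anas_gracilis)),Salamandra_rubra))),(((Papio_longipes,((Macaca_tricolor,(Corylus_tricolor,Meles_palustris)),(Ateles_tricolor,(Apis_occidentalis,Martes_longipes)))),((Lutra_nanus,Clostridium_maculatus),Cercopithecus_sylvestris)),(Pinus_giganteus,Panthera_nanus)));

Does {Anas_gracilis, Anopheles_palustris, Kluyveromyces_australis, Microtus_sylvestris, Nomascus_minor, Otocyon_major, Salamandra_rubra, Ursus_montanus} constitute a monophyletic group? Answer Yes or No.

The most recent common ancestor of these taxa subtends (Ursus_montanus,(((Otocyon_major,(Nomascus_minor,Microtus_sylvestris)),((Kluyveromyces_australis,Anopheles_palustris),Anas_gracilis)),Salamandra_rubra)).
That clade has exactly 8 tips — every listed taxon and nothing else — so the group is monophyletic.

Yes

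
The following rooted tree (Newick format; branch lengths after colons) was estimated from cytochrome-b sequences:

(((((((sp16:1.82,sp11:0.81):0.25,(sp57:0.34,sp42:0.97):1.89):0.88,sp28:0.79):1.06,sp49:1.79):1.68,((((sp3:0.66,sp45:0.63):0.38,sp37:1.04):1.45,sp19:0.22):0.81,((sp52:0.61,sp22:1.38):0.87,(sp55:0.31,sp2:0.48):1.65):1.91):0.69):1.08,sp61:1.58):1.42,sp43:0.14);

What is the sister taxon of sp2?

sp2 attaches to the tree at the node subtending (sp55,sp2).
The other lineage descending from that same node — the sister group — is the single tip sp55.

sp55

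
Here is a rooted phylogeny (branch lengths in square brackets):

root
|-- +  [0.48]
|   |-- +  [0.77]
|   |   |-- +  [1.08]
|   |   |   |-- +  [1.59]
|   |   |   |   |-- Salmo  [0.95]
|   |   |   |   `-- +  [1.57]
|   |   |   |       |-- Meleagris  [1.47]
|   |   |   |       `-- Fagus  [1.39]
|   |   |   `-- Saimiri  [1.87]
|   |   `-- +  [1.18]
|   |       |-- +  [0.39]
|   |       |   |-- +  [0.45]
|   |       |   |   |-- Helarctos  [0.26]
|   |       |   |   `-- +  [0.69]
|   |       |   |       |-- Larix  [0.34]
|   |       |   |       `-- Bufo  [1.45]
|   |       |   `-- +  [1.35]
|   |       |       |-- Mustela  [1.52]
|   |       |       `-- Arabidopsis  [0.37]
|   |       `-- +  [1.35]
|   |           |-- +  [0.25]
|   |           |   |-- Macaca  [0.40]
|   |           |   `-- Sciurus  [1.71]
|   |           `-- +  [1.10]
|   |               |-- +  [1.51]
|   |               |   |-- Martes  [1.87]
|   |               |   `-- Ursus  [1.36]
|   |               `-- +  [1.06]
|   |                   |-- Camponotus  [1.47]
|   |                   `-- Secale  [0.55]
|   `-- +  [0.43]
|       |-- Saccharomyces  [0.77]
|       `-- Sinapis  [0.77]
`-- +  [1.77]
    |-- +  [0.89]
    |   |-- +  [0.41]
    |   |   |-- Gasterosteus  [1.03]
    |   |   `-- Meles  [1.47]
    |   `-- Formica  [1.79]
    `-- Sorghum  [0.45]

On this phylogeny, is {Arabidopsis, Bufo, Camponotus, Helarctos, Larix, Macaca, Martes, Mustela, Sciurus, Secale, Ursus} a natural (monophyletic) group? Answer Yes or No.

The most recent common ancestor of these taxa subtends (((Helarctos,(Larix,Bufo)),(Mustela,Arabidopsis)),((Macaca,Sciurus),((Martes,Ursus),(Camponotus,Secale)))).
That clade has exactly 11 tips — every listed taxon and nothing else — so the group is monophyletic.

Yes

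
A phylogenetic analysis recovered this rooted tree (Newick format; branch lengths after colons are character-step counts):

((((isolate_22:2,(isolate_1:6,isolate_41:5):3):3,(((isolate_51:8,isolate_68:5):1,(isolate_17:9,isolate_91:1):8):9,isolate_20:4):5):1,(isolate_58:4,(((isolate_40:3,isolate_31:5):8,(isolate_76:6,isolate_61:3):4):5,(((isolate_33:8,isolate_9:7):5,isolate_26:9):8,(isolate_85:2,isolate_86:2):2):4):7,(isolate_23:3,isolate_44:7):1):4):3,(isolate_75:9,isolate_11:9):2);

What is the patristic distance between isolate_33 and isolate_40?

The path runs isolate_33 → … → MRCA → … → isolate_40; the MRCA is the node subtending (((isolate_40,isolate_31),(isolate_76,isolate_61)),(((isolate_33,isolate_9),isolate_26),(isolate_85,isolate_86))).
Branch lengths along that path: 8 + 5 + 8 + 4 + 5 + 8 + 3 = 41.

41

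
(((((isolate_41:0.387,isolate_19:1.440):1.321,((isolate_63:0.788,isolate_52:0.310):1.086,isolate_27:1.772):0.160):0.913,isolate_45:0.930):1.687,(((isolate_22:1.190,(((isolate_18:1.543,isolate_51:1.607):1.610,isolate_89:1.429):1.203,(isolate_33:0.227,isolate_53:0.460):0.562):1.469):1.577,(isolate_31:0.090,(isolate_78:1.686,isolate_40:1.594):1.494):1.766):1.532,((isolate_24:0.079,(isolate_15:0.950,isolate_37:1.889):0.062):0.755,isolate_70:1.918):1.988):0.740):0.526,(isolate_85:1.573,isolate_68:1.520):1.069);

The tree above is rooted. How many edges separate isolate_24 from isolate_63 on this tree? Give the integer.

The MRCA of isolate_24 and isolate_63 is the node subtending ((((isolate_41,isolate_19),((isolate_63,isolate_52),isolate_27)),isolate_45),(((isolate_22,(((isolate_18,isolate_51),isolate_89),(isolate_33,isolate_53))),(isolate_31,(isolate_78,isolate_40))),((isolate_24,(isolate_15,isolate_37)),isolate_70))).
From isolate_24 up to that node: 4 branches. From isolate_63 up to the same node: 5 branches. Total: 4 + 5 = 9.

9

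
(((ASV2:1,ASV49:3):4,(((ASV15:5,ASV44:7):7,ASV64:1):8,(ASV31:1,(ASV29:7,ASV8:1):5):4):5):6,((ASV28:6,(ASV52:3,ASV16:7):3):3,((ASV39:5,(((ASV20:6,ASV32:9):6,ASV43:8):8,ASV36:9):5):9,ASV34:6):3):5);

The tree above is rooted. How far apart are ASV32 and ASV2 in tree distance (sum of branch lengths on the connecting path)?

56

The path runs ASV32 → … → MRCA → … → ASV2; the MRCA is the root of the tree.
Branch lengths along that path: 9 + 6 + 8 + 5 + 9 + 3 + 5 + 6 + 4 + 1 = 56.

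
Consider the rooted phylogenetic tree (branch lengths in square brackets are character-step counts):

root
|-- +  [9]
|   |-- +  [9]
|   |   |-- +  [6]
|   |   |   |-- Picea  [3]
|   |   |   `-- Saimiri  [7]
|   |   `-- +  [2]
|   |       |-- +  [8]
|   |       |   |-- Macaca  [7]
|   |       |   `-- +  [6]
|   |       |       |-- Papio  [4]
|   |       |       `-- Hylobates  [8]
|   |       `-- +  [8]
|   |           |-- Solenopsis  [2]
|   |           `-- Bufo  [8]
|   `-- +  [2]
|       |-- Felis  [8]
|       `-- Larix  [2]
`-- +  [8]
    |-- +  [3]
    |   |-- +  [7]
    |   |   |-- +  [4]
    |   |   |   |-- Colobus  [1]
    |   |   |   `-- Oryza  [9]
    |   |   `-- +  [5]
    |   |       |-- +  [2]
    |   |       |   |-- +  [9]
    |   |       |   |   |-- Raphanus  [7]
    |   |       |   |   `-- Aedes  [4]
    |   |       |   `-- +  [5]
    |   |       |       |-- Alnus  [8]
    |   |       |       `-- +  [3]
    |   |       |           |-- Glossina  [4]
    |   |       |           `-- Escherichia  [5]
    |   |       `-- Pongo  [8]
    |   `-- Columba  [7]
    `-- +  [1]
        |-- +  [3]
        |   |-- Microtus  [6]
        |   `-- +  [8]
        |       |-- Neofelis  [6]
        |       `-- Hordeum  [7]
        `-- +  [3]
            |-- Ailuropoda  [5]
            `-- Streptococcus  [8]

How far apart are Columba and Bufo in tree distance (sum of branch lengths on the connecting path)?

54

The path runs Columba → … → MRCA → … → Bufo; the MRCA is the root of the tree.
Branch lengths along that path: 7 + 3 + 8 + 9 + 9 + 2 + 8 + 8 = 54.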